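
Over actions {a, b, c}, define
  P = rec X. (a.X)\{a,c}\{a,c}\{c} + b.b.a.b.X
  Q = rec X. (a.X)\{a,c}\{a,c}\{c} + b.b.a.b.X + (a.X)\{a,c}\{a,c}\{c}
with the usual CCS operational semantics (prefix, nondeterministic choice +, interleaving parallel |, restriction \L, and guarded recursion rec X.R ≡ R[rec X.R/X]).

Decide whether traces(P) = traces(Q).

YES

P's transition system — 4 states:
  u0 = rec X. (a.X)\{a,c}\{a,c}\{c} + b.b.a.b.X has moves -b-> u1
  u1 = b.a.b.(rec X. (a.X)\{a,c}\{a,c}\{c} + b.b.a.b.X) has moves -b-> u2
  u2 = a.b.(rec X. (a.X)\{a,c}\{a,c}\{c} + b.b.a.b.X) has moves -a-> u3
  u3 = b.(rec X. (a.X)\{a,c}\{a,c}\{c} + b.b.a.b.X) has moves -b-> u0
Q's transition system — 4 states:
  v0 = rec X. (a.X)\{a,c}\{a,c}\{c} + b.b.a.b.X + (a.X)\{a,c}\{a,c}\{c} has moves -b-> v1
  v1 = b.a.b.(rec X. (a.X)\{a,c}\{a,c}\{c} + b.b.a.b.X + (a.X)\{a,c}\{a,c}\{c}) has moves -b-> v2
  v2 = a.b.(rec X. (a.X)\{a,c}\{a,c}\{c} + b.b.a.b.X + (a.X)\{a,c}\{a,c}\{c}) has moves -a-> v3
  v3 = b.(rec X. (a.X)\{a,c}\{a,c}\{c} + b.b.a.b.X + (a.X)\{a,c}\{a,c}\{c}) has moves -b-> v0
Partition-refinement fixed point:
  B0 = {u0, v0}
  B1 = {u1, v1}
  B2 = {u2, v2}
  B3 = {u3, v3}
u0 ∈ B0, v0 ∈ B0 → same block
Bisimilar ⇒ trace-equivalent.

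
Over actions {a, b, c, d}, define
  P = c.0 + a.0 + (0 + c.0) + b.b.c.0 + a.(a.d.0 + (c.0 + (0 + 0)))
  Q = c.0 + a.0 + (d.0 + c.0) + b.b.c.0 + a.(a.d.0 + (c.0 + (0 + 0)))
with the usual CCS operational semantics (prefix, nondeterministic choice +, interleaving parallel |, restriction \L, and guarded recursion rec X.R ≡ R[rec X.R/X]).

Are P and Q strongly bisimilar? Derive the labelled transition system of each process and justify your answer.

LTS(P): 6 reachable states
  p0 = c.0 + a.0 + (0 + c.0) + b.b.c.0 + a.(a.d.0 + (c.0 + (0 + 0))) ⊢ --a--▸ p1, --a--▸ p2, --b--▸ p3, --c--▸ p1
  p1 = 0 ⊢ ∅
  p2 = a.d.0 + (c.0 + (0 + 0)) ⊢ --a--▸ p4, --c--▸ p1
  p3 = b.c.0 ⊢ --b--▸ p5
  p4 = d.0 ⊢ --d--▸ p1
  p5 = c.0 ⊢ --c--▸ p1
LTS(Q): 6 reachable states
  q0 = c.0 + a.0 + (d.0 + c.0) + b.b.c.0 + a.(a.d.0 + (c.0 + (0 + 0))) ⊢ --a--▸ q1, --a--▸ q2, --b--▸ q3, --c--▸ q1, --d--▸ q1
  q1 = 0 ⊢ ∅
  q2 = a.d.0 + (c.0 + (0 + 0)) ⊢ --a--▸ q4, --c--▸ q1
  q3 = b.c.0 ⊢ --b--▸ q5
  q4 = d.0 ⊢ --d--▸ q1
  q5 = c.0 ⊢ --c--▸ q1
Bisimilarity quotient blocks:
  B0 = {p0}
  B1 = {p1, q1}
  B2 = {p3, q3}
  B3 = {p5, q5}
  B4 = {p2, q2}
  B5 = {p4, q4}
  B6 = {q0}
p0 ∈ B0, q0 ∈ B6 → different blocks

not bisimilar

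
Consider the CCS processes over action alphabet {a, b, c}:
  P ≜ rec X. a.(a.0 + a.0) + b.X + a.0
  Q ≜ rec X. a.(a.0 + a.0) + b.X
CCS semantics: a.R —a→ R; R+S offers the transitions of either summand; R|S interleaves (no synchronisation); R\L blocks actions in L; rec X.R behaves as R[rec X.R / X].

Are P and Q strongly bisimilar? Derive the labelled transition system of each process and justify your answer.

NO

P's transition system — 3 states:
  u0 = rec X. a.(a.0 + a.0) + b.X + a.0 :: ··a··> u1, ··a··> u2, ··b··> u0
  u1 = 0 :: deadlocked
  u2 = a.0 + a.0 :: ··a··> u1
Q's transition system — 3 states:
  v0 = rec X. a.(a.0 + a.0) + b.X :: ··a··> v1, ··b··> v0
  v1 = a.0 + a.0 :: ··a··> v2
  v2 = 0 :: deadlocked
Partition-refinement fixed point:
  B0 = {u0}
  B1 = {u1, v2}
  B2 = {u2, v1}
  B3 = {v0}
u0 ∈ B0, v0 ∈ B3 → different blocks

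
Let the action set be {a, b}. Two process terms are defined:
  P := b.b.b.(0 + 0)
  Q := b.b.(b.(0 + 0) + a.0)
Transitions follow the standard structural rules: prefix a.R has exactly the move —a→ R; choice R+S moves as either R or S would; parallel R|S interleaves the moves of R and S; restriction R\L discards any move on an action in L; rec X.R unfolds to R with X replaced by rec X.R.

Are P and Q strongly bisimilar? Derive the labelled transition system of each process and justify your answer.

not bisimilar

LTS(P): 4 reachable states
  p0 = b.b.b.(0 + 0) → --b--▸ p1
  p1 = b.b.(0 + 0) → --b--▸ p2
  p2 = b.(0 + 0) → --b--▸ p3
  p3 = 0 + 0 → ·
LTS(Q): 5 reachable states
  q0 = b.b.(b.(0 + 0) + a.0) → --b--▸ q1
  q1 = b.(b.(0 + 0) + a.0) → --b--▸ q2
  q2 = b.(0 + 0) + a.0 → --a--▸ q3, --b--▸ q4
  q3 = 0 → ·
  q4 = 0 + 0 → ·
Partition-refinement fixed point:
  B0 = {p0}
  B1 = {p1}
  B2 = {p2}
  B3 = {p3, q3, q4}
  B4 = {q0}
  B5 = {q1}
  B6 = {q2}
p0 ∈ B0, q0 ∈ B4 → different blocks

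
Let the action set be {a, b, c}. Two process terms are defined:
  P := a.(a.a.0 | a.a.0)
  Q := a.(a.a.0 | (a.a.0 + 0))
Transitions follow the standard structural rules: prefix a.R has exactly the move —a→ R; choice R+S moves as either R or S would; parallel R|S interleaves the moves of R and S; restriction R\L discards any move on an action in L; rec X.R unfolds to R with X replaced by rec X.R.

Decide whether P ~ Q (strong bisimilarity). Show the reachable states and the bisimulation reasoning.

Reachable graph of P (10 states):
  u0 = a.(a.a.0 | a.a.0) | --a--▸ u1
  u1 = a.a.0 | a.a.0 | --a--▸ u2, --a--▸ u3
  u2 = a.0 | a.a.0 | --a--▸ u4, --a--▸ u5
  u3 = a.a.0 | a.0 | --a--▸ u5, --a--▸ u6
  u4 = 0 | a.a.0 | --a--▸ u7
  u5 = a.0 | a.0 | --a--▸ u7, --a--▸ u8
  u6 = a.a.0 | 0 | --a--▸ u8
  u7 = 0 | a.0 | --a--▸ u9
  u8 = a.0 | 0 | --a--▸ u9
  u9 = 0 | 0 | deadlocked
Reachable graph of Q (10 states):
  v0 = a.(a.a.0 | (a.a.0 + 0)) | --a--▸ v1
  v1 = a.a.0 | (a.a.0 + 0) | --a--▸ v2, --a--▸ v3
  v2 = a.0 | (a.a.0 + 0) | --a--▸ v4, --a--▸ v5
  v3 = a.a.0 | a.0 | --a--▸ v5, --a--▸ v6
  v4 = 0 | (a.a.0 + 0) | --a--▸ v7
  v5 = a.0 | a.0 | --a--▸ v7, --a--▸ v8
  v6 = a.a.0 | 0 | --a--▸ v8
  v7 = 0 | a.0 | --a--▸ v9
  v8 = a.0 | 0 | --a--▸ v9
  v9 = 0 | 0 | deadlocked
Bisimilarity quotient blocks:
  B0 = {u0, v0}
  B1 = {u1, v1}
  B2 = {u2, u3, v2, v3}
  B3 = {u4, u5, u6, v4, v5, v6}
  B4 = {u7, u8, v7, v8}
  B5 = {u9, v9}
u0 ∈ B0, v0 ∈ B0 → same block

P ~ Q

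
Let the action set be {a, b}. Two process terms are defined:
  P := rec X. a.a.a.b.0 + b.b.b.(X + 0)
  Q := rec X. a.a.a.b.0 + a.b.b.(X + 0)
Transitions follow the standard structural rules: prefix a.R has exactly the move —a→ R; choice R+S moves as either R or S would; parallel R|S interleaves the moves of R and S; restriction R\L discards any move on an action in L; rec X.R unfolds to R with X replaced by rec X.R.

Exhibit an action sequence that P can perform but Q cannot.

b

LTS(P): 8 reachable states
  s0 = rec X. a.a.a.b.0 + b.b.b.(X + 0) :: -a-> s1, -b-> s2
  s1 = a.a.b.0 :: -a-> s3
  s2 = b.b.((rec X. a.a.a.b.0 + b.b.b.(X + 0)) + 0) :: -b-> s4
  s3 = a.b.0 :: -a-> s5
  s4 = b.((rec X. a.a.a.b.0 + b.b.b.(X + 0)) + 0) :: -b-> s6
  s5 = b.0 :: -b-> s7
  s6 = (rec X. a.a.a.b.0 + b.b.b.(X + 0)) + 0 :: -a-> s1, -b-> s2
  s7 = 0 :: stopped
LTS(Q): 8 reachable states
  t0 = rec X. a.a.a.b.0 + a.b.b.(X + 0) :: -a-> t1, -a-> t2
  t1 = a.a.b.0 :: -a-> t3
  t2 = b.b.((rec X. a.a.a.b.0 + a.b.b.(X + 0)) + 0) :: -b-> t4
  t3 = a.b.0 :: -a-> t5
  t4 = b.((rec X. a.a.a.b.0 + a.b.b.(X + 0)) + 0) :: -b-> t6
  t5 = b.0 :: -b-> t7
  t6 = (rec X. a.a.a.b.0 + a.b.b.(X + 0)) + 0 :: -a-> t1, -a-> t2
  t7 = 0 :: stopped
Run σ = ⟨b⟩ on P: start {s0}
  step 1 (b): {s2}
  P completes σ.
Run σ = ⟨b⟩ on Q: start {t0}
  step 1 (b): no successor for Q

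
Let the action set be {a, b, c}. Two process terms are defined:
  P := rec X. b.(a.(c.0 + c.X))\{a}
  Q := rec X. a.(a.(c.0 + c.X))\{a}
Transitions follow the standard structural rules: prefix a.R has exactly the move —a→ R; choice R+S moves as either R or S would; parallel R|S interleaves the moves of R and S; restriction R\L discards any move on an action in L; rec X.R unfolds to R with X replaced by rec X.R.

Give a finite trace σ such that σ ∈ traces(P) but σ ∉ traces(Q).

b

Reachable graph of P (2 states):
  u0 = rec X. b.(a.(c.0 + c.X))\{a} | --b--▸ u1
  u1 = (a.(c.0 + c.(rec X. b.(a.(c.0 + c.X))\{a})))\{a} | deadlocked
Reachable graph of Q (2 states):
  v0 = rec X. a.(a.(c.0 + c.X))\{a} | --a--▸ v1
  v1 = (a.(c.0 + c.(rec X. a.(a.(c.0 + c.X))\{a})))\{a} | deadlocked
Executing b from P (initial set {u0}):
  [1] b ⇒ {u1}
  — P admits the full trace.
Executing b from Q (initial set {v0}):
  [1] b ⇒ no successor for Q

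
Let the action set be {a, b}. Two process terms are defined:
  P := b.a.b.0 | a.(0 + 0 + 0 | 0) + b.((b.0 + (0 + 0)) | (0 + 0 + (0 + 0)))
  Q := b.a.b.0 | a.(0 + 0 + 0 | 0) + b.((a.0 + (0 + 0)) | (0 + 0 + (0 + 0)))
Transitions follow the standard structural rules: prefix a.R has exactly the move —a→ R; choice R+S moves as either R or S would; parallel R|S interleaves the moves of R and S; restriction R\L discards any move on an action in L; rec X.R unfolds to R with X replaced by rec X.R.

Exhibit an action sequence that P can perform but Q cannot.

bb

P's transition system — 10 states:
  s0 = b.a.b.0 | a.(0 + 0 + 0 | 0) + b.((b.0 + (0 + 0)) | (0 + 0 + (0 + 0))) :: -a-> s1, -b-> s2, -b-> s3
  s1 = b.a.b.0 | (0 + 0 + 0 | 0) :: -b-> s4
  s2 = (b.0 + (0 + 0)) | (0 + 0 + (0 + 0)) :: -b-> s5
  s3 = a.b.0 | a.(0 + 0 + 0 | 0) :: -a-> s4, -a-> s6
  s4 = a.b.0 | (0 + 0 + 0 | 0) :: -a-> s7
  s5 = 0 | (0 + 0 + (0 + 0)) :: stopped
  s6 = b.0 | a.(0 + 0 + 0 | 0) :: -a-> s7, -b-> s8
  s7 = b.0 | (0 + 0 + 0 | 0) :: -b-> s9
  s8 = 0 | a.(0 + 0 + 0 | 0) :: -a-> s9
  s9 = 0 | (0 + 0 + 0 | 0) :: stopped
Q's transition system — 10 states:
  t0 = b.a.b.0 | a.(0 + 0 + 0 | 0) + b.((a.0 + (0 + 0)) | (0 + 0 + (0 + 0))) :: -a-> t1, -b-> t2, -b-> t3
  t1 = b.a.b.0 | (0 + 0 + 0 | 0) :: -b-> t4
  t2 = (a.0 + (0 + 0)) | (0 + 0 + (0 + 0)) :: -a-> t5
  t3 = a.b.0 | a.(0 + 0 + 0 | 0) :: -a-> t4, -a-> t6
  t4 = a.b.0 | (0 + 0 + 0 | 0) :: -a-> t7
  t5 = 0 | (0 + 0 + (0 + 0)) :: stopped
  t6 = b.0 | a.(0 + 0 + 0 | 0) :: -a-> t7, -b-> t8
  t7 = b.0 | (0 + 0 + 0 | 0) :: -b-> t9
  t8 = 0 | a.(0 + 0 + 0 | 0) :: -a-> t9
  t9 = 0 | (0 + 0 + 0 | 0) :: stopped
Run σ = ⟨bb⟩ on P: start {s0}
  after b @ step 1: {s2, s3}
  after b @ step 2: {s5}
  — P admits the full trace.
Run σ = ⟨bb⟩ on Q: start {t0}
  after b @ step 1: {t2, t3}
  after b @ step 2: no successor for Q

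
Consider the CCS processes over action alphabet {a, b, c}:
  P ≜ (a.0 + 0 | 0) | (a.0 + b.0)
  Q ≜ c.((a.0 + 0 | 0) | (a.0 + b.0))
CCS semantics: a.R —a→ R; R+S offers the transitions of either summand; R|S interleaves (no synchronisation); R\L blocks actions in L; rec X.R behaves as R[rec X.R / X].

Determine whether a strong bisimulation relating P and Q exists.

not bisimilar

LTS(P): 4 reachable states
  m0 = (a.0 + 0 | 0) | (a.0 + b.0) | =a=> m1, =a=> m2, =b=> m1
  m1 = (a.0 + 0 | 0) | 0 | =a=> m3
  m2 = 0 | (a.0 + b.0) | =a=> m3, =b=> m3
  m3 = 0 | 0 | stopped
LTS(Q): 5 reachable states
  n0 = c.((a.0 + 0 | 0) | (a.0 + b.0)) | =c=> n1
  n1 = (a.0 + 0 | 0) | (a.0 + b.0) | =a=> n2, =a=> n3, =b=> n2
  n2 = (a.0 + 0 | 0) | 0 | =a=> n4
  n3 = 0 | (a.0 + b.0) | =a=> n4, =b=> n4
  n4 = 0 | 0 | stopped
Bisimilarity quotient blocks:
  B0 = {m0, n1}
  B1 = {m1, n2}
  B2 = {m3, n4}
  B3 = {m2, n3}
  B4 = {n0}
m0 ∈ B0, n0 ∈ B4 → different blocks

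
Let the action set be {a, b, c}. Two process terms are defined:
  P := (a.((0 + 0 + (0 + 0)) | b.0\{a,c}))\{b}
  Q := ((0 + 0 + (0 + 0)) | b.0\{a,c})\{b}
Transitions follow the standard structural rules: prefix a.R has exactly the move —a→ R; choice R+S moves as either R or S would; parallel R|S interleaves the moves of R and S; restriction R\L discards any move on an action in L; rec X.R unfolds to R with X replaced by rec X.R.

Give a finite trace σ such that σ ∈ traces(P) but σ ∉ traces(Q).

a

LTS(P): 2 reachable states
  u0 = (a.((0 + 0 + (0 + 0)) | b.0\{a,c}))\{b} → --a--▸ u1
  u1 = ((0 + 0 + (0 + 0)) | b.0\{a,c})\{b} → ∅
LTS(Q): 1 reachable states
  v0 = ((0 + 0 + (0 + 0)) | b.0\{a,c})\{b} → ∅
Trace ⟨a⟩ through P, begin at {u0}:
  after a @ step 1: {u1}
  ✓ P
Trace ⟨a⟩ through Q, begin at {v0}:
  after a @ step 1: ∅ (Q stuck)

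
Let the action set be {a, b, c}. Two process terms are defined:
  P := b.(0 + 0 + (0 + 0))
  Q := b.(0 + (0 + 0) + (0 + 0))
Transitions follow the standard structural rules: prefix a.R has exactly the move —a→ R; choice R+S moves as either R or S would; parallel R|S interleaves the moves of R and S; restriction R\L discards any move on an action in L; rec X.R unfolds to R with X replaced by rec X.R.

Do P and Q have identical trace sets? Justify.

YES

Reachable graph of P (2 states):
  s0 = b.(0 + 0 + (0 + 0)) ⊢ =b=> s1
  s1 = 0 + 0 + (0 + 0) ⊢ (no moves)
Reachable graph of Q (2 states):
  t0 = b.(0 + (0 + 0) + (0 + 0)) ⊢ =b=> t1
  t1 = 0 + (0 + 0) + (0 + 0) ⊢ (no moves)
Coarsest stable partition (strong bisimilarity classes):
  B0 = {s0, t0}
  B1 = {s1, t1}
s0 ∈ B0, t0 ∈ B0 → same block
Bisimilar ⇒ trace-equivalent.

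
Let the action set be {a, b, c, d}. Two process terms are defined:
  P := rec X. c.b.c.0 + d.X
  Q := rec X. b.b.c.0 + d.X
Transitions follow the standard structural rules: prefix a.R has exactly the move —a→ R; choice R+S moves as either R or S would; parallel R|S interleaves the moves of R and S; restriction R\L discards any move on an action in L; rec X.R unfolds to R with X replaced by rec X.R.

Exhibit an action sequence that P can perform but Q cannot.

Reachable graph of P (4 states):
  m0 = rec X. c.b.c.0 + d.X ⊢ =c=> m1, =d=> m0
  m1 = b.c.0 ⊢ =b=> m2
  m2 = c.0 ⊢ =c=> m3
  m3 = 0 ⊢ stopped
Reachable graph of Q (4 states):
  n0 = rec X. b.b.c.0 + d.X ⊢ =b=> n1, =d=> n0
  n1 = b.c.0 ⊢ =b=> n2
  n2 = c.0 ⊢ =c=> n3
  n3 = 0 ⊢ stopped
Executing c from P (initial set {m0}):
  step 1 (c): {m1}
  P completes σ.
Executing c from Q (initial set {n0}):
  step 1 (c): ∅  — Q cannot continue

c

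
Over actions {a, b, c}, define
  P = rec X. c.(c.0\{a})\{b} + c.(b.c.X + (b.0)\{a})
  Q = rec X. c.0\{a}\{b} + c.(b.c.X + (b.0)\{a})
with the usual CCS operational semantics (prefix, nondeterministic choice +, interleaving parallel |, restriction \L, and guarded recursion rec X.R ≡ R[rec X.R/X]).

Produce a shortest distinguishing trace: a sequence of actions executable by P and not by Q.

cc

P's transition system — 6 states:
  p0 = rec X. c.(c.0\{a})\{b} + c.(b.c.X + (b.0)\{a}) has moves -c-> p1, -c-> p2
  p1 = (c.0\{a})\{b} has moves -c-> p3
  p2 = b.c.(rec X. c.(c.0\{a})\{b} + c.(b.c.X + (b.0)\{a})) + (b.0)\{a} has moves -b-> p4, -b-> p5
  p3 = 0\{a}\{b} has moves ·
  p4 = 0\{a} has moves ·
  p5 = c.(rec X. c.(c.0\{a})\{b} + c.(b.c.X + (b.0)\{a})) has moves -c-> p0
Q's transition system — 5 states:
  q0 = rec X. c.0\{a}\{b} + c.(b.c.X + (b.0)\{a}) has moves -c-> q1, -c-> q2
  q1 = 0\{a}\{b} has moves ·
  q2 = b.c.(rec X. c.0\{a}\{b} + c.(b.c.X + (b.0)\{a})) + (b.0)\{a} has moves -b-> q3, -b-> q4
  q3 = 0\{a} has moves ·
  q4 = c.(rec X. c.0\{a}\{b} + c.(b.c.X + (b.0)\{a})) has moves -c-> q0
Trace ⟨cc⟩ through P, begin at {p0}:
  step 1 (c): {p1, p2}
  step 2 (c): {p3}
  — P admits the full trace.
Trace ⟨cc⟩ through Q, begin at {q0}:
  step 1 (c): {q1, q2}
  step 2 (c): no successor for Q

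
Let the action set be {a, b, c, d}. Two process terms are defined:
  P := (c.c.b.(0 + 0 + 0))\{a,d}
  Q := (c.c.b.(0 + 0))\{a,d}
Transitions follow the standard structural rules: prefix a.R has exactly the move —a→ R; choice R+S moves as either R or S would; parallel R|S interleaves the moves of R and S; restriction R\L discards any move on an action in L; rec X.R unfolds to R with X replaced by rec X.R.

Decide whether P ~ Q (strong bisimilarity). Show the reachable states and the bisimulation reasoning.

YES

Reachable graph of P (4 states):
  s0 = (c.c.b.(0 + 0 + 0))\{a,d} ⊢ -c-> s1
  s1 = (c.b.(0 + 0 + 0))\{a,d} ⊢ -c-> s2
  s2 = (b.(0 + 0 + 0))\{a,d} ⊢ -b-> s3
  s3 = (0 + 0 + 0)\{a,d} ⊢ stopped
Reachable graph of Q (4 states):
  t0 = (c.c.b.(0 + 0))\{a,d} ⊢ -c-> t1
  t1 = (c.b.(0 + 0))\{a,d} ⊢ -c-> t2
  t2 = (b.(0 + 0))\{a,d} ⊢ -b-> t3
  t3 = (0 + 0)\{a,d} ⊢ stopped
Bisimilarity quotient blocks:
  B0 = {s0, t0}
  B1 = {s1, t1}
  B2 = {s2, t2}
  B3 = {s3, t3}
s0 ∈ B0, t0 ∈ B0 → same block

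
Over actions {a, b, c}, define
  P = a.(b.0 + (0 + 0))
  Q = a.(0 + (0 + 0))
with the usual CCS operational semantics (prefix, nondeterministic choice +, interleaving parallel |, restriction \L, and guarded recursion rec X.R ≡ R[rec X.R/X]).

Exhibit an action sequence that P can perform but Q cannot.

LTS(P): 3 reachable states
  p0 = a.(b.0 + (0 + 0)) → ··a··> p1
  p1 = b.0 + (0 + 0) → ··b··> p2
  p2 = 0 → ∅
LTS(Q): 2 reachable states
  q0 = a.(0 + (0 + 0)) → ··a··> q1
  q1 = 0 + (0 + 0) → ∅
Executing ab from P (initial set {p0}):
  step 1 (a): {p1}
  step 2 (b): {p2}
  ✓ P
Executing ab from Q (initial set {q0}):
  step 1 (a): {q1}
  step 2 (b): no successor for Q

ab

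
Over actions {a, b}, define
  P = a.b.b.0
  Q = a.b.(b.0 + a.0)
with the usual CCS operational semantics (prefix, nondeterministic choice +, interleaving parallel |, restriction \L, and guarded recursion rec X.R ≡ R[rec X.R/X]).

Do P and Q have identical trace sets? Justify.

traces(P) ≠ traces(Q) — witness ⟨aba⟩

LTS(P): 4 reachable states
  s0 = a.b.b.0 → =a=> s1
  s1 = b.b.0 → =b=> s2
  s2 = b.0 → =b=> s3
  s3 = 0 → deadlocked
LTS(Q): 4 reachable states
  t0 = a.b.(b.0 + a.0) → =a=> t1
  t1 = b.(b.0 + a.0) → =b=> t2
  t2 = b.0 + a.0 → =a=> t3, =b=> t3
  t3 = 0 → deadlocked
Trace ⟨aba⟩ through Q, begin at {t0}:
  step 1 (a): {t1}
  step 2 (b): {t2}
  step 3 (a): {t3}
  Q completes σ.
Trace ⟨aba⟩ through P, begin at {s0}:
  step 1 (a): {s1}
  step 2 (b): {s2}
  step 3 (a): ∅  — P cannot continue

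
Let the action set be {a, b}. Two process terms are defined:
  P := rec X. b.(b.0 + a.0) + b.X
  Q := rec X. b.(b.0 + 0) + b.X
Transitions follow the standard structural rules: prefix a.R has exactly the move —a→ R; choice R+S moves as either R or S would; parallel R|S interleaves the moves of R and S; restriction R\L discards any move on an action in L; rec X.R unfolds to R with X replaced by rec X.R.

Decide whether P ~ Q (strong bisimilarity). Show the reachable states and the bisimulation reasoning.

LTS(P): 3 reachable states
  u0 = rec X. b.(b.0 + a.0) + b.X | ··b··> u0, ··b··> u1
  u1 = b.0 + a.0 | ··a··> u2, ··b··> u2
  u2 = 0 | ∅
LTS(Q): 3 reachable states
  v0 = rec X. b.(b.0 + 0) + b.X | ··b··> v0, ··b··> v1
  v1 = b.0 + 0 | ··b··> v2
  v2 = 0 | ∅
Bisimilarity quotient blocks:
  B0 = {u0}
  B1 = {u1}
  B2 = {u2, v2}
  B3 = {v0}
  B4 = {v1}
u0 ∈ B0, v0 ∈ B3 → different blocks

NO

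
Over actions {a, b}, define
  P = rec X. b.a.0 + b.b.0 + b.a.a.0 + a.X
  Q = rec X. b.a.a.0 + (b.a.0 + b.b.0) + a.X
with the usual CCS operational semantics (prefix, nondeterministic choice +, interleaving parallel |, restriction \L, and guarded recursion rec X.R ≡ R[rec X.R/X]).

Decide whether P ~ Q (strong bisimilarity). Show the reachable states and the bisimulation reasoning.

bisimilar

Reachable graph of P (5 states):
  u0 = rec X. b.a.0 + b.b.0 + b.a.a.0 + a.X | =a=> u0, =b=> u1, =b=> u2, =b=> u3
  u1 = a.0 | =a=> u4
  u2 = a.a.0 | =a=> u1
  u3 = b.0 | =b=> u4
  u4 = 0 | stopped
Reachable graph of Q (5 states):
  v0 = rec X. b.a.a.0 + (b.a.0 + b.b.0) + a.X | =a=> v0, =b=> v1, =b=> v2, =b=> v3
  v1 = a.0 | =a=> v4
  v2 = a.a.0 | =a=> v1
  v3 = b.0 | =b=> v4
  v4 = 0 | stopped
Partition-refinement fixed point:
  B0 = {u0, v0}
  B1 = {u1, v1}
  B2 = {u4, v4}
  B3 = {u3, v3}
  B4 = {u2, v2}
u0 ∈ B0, v0 ∈ B0 → same block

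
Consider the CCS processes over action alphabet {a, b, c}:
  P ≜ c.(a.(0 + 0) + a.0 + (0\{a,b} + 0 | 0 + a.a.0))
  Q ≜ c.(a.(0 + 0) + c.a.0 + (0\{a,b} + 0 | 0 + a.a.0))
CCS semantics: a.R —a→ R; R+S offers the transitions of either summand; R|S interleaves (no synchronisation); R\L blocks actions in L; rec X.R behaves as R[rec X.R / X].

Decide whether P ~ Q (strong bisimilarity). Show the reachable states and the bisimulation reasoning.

LTS(P): 5 reachable states
  s0 = c.(a.(0 + 0) + a.0 + (0\{a,b} + 0 | 0 + a.a.0)) has moves --c--▸ s1
  s1 = a.(0 + 0) + a.0 + (0\{a,b} + 0 | 0 + a.a.0) has moves --a--▸ s2, --a--▸ s3, --a--▸ s4
  s2 = 0 has moves deadlocked
  s3 = 0 + 0 has moves deadlocked
  s4 = a.0 has moves --a--▸ s2
LTS(Q): 5 reachable states
  t0 = c.(a.(0 + 0) + c.a.0 + (0\{a,b} + 0 | 0 + a.a.0)) has moves --c--▸ t1
  t1 = a.(0 + 0) + c.a.0 + (0\{a,b} + 0 | 0 + a.a.0) has moves --a--▸ t2, --a--▸ t3, --c--▸ t3
  t2 = 0 + 0 has moves deadlocked
  t3 = a.0 has moves --a--▸ t4
  t4 = 0 has moves deadlocked
Partition-refinement fixed point:
  B0 = {s0}
  B1 = {s1}
  B2 = {s2, s3, t2, t4}
  B3 = {s4, t3}
  B4 = {t0}
  B5 = {t1}
s0 ∈ B0, t0 ∈ B4 → different blocks

P ≁ Q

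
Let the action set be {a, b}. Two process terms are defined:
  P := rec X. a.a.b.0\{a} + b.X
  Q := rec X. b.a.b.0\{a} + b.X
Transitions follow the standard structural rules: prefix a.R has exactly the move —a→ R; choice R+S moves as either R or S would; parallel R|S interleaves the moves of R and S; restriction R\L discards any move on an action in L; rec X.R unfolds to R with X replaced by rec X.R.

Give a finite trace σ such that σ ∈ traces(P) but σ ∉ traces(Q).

a

LTS(P): 4 reachable states
  p0 = rec X. a.a.b.0\{a} + b.X has moves --a--▸ p1, --b--▸ p0
  p1 = a.b.0\{a} has moves --a--▸ p2
  p2 = b.0\{a} has moves --b--▸ p3
  p3 = 0\{a} has moves (no moves)
LTS(Q): 4 reachable states
  q0 = rec X. b.a.b.0\{a} + b.X has moves --b--▸ q0, --b--▸ q1
  q1 = a.b.0\{a} has moves --a--▸ q2
  q2 = b.0\{a} has moves --b--▸ q3
  q3 = 0\{a} has moves (no moves)
Trace ⟨a⟩ through P, begin at {p0}:
  [1] a ⇒ {p1}
  P completes σ.
Trace ⟨a⟩ through Q, begin at {q0}:
  [1] a ⇒ ∅ (Q stuck)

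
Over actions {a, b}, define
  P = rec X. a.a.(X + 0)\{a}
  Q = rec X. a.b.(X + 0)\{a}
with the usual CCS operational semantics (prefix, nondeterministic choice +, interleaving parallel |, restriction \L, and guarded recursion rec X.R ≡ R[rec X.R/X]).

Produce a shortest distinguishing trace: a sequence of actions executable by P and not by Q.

LTS(P): 3 reachable states
  p0 = rec X. a.a.(X + 0)\{a} → —a→ p1
  p1 = a.((rec X. a.a.(X + 0)\{a}) + 0)\{a} → —a→ p2
  p2 = ((rec X. a.a.(X + 0)\{a}) + 0)\{a} → (no moves)
LTS(Q): 3 reachable states
  q0 = rec X. a.b.(X + 0)\{a} → —a→ q1
  q1 = b.((rec X. a.b.(X + 0)\{a}) + 0)\{a} → —b→ q2
  q2 = ((rec X. a.b.(X + 0)\{a}) + 0)\{a} → (no moves)
Executing aa from P (initial set {p0}):
  step 1 (a): {p1}
  step 2 (a): {p2}
  ✓ P
Executing aa from Q (initial set {q0}):
  step 1 (a): {q1}
  step 2 (a): ∅ (Q stuck)

aa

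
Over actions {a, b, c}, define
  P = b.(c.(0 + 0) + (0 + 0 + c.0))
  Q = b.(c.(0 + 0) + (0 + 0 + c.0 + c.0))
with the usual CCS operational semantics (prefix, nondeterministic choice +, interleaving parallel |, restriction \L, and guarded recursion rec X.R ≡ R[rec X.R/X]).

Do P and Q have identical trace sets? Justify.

LTS(P): 4 reachable states
  u0 = b.(c.(0 + 0) + (0 + 0 + c.0)) has moves =b=> u1
  u1 = c.(0 + 0) + (0 + 0 + c.0) has moves =c=> u2, =c=> u3
  u2 = 0 has moves deadlocked
  u3 = 0 + 0 has moves deadlocked
LTS(Q): 4 reachable states
  v0 = b.(c.(0 + 0) + (0 + 0 + c.0 + c.0)) has moves =b=> v1
  v1 = c.(0 + 0) + (0 + 0 + c.0 + c.0) has moves =c=> v2, =c=> v3
  v2 = 0 has moves deadlocked
  v3 = 0 + 0 has moves deadlocked
Coarsest stable partition (strong bisimilarity classes):
  B0 = {u0, v0}
  B1 = {u1, v1}
  B2 = {u2, u3, v2, v3}
u0 ∈ B0, v0 ∈ B0 → same block
Bisimilar ⇒ trace-equivalent.

trace-equivalent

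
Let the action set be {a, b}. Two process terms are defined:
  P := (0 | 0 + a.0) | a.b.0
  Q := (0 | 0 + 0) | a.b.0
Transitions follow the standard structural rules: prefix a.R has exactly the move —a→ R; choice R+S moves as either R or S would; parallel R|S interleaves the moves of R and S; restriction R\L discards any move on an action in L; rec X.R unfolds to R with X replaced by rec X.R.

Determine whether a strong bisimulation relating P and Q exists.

NO

P's transition system — 6 states:
  p0 = (0 | 0 + a.0) | a.b.0 :: --a--▸ p1, --a--▸ p2
  p1 = (0 | 0 + a.0) | b.0 :: --a--▸ p3, --b--▸ p4
  p2 = 0 | a.b.0 :: --a--▸ p3
  p3 = 0 | b.0 :: --b--▸ p5
  p4 = (0 | 0 + a.0) | 0 :: --a--▸ p5
  p5 = 0 | 0 :: stopped
Q's transition system — 3 states:
  q0 = (0 | 0 + 0) | a.b.0 :: --a--▸ q1
  q1 = (0 | 0 + 0) | b.0 :: --b--▸ q2
  q2 = (0 | 0 + 0) | 0 :: stopped
Bisimilarity quotient blocks:
  B0 = {p0}
  B1 = {p1}
  B2 = {p4}
  B3 = {p5, q2}
  B4 = {p3, q1}
  B5 = {p2, q0}
p0 ∈ B0, q0 ∈ B5 → different blocks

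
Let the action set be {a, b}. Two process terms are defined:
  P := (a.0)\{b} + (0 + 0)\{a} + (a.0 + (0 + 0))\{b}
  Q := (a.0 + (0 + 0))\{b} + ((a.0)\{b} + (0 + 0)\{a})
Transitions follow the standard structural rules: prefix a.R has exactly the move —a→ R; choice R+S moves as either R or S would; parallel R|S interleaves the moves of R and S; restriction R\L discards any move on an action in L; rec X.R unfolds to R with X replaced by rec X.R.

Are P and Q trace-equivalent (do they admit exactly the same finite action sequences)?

YES

P's transition system — 2 states:
  u0 = (a.0)\{b} + (0 + 0)\{a} + (a.0 + (0 + 0))\{b} ⊢ —a→ u1
  u1 = 0\{b} ⊢ ·
Q's transition system — 2 states:
  v0 = (a.0 + (0 + 0))\{b} + ((a.0)\{b} + (0 + 0)\{a}) ⊢ —a→ v1
  v1 = 0\{b} ⊢ ·
Partition-refinement fixed point:
  B0 = {u0, v0}
  B1 = {u1, v1}
u0 ∈ B0, v0 ∈ B0 → same block
Bisimilar ⇒ trace-equivalent.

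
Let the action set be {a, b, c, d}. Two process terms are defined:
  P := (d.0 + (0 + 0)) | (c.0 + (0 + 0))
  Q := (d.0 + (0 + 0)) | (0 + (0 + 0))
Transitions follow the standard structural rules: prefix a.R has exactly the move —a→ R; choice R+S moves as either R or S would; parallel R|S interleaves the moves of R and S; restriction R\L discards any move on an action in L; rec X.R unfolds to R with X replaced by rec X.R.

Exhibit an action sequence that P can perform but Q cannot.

P's transition system — 4 states:
  u0 = (d.0 + (0 + 0)) | (c.0 + (0 + 0)) → --c--▸ u1, --d--▸ u2
  u1 = (d.0 + (0 + 0)) | 0 → --d--▸ u3
  u2 = 0 | (c.0 + (0 + 0)) → --c--▸ u3
  u3 = 0 | 0 → ·
Q's transition system — 2 states:
  v0 = (d.0 + (0 + 0)) | (0 + (0 + 0)) → --d--▸ v1
  v1 = 0 | (0 + (0 + 0)) → ·
Executing c from P (initial set {u0}):
  [1] c ⇒ {u1}
  — P admits the full trace.
Executing c from Q (initial set {v0}):
  [1] c ⇒ no successor for Q

c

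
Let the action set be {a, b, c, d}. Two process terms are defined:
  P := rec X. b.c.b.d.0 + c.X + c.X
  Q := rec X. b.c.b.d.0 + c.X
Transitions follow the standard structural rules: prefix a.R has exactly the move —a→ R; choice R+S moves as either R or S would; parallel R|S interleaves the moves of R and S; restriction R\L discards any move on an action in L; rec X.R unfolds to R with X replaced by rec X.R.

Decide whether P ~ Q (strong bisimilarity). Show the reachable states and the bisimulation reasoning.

Reachable graph of P (5 states):
  s0 = rec X. b.c.b.d.0 + c.X + c.X :: =b=> s1, =c=> s0
  s1 = c.b.d.0 :: =c=> s2
  s2 = b.d.0 :: =b=> s3
  s3 = d.0 :: =d=> s4
  s4 = 0 :: (no moves)
Reachable graph of Q (5 states):
  t0 = rec X. b.c.b.d.0 + c.X :: =b=> t1, =c=> t0
  t1 = c.b.d.0 :: =c=> t2
  t2 = b.d.0 :: =b=> t3
  t3 = d.0 :: =d=> t4
  t4 = 0 :: (no moves)
Partition-refinement fixed point:
  B0 = {s0, t0}
  B1 = {s1, t1}
  B2 = {s2, t2}
  B3 = {s3, t3}
  B4 = {s4, t4}
s0 ∈ B0, t0 ∈ B0 → same block

YES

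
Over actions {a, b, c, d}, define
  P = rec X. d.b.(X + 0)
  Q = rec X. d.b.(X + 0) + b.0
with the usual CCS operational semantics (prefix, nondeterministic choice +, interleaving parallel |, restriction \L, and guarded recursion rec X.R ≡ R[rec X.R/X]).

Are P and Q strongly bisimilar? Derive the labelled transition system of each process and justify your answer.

P's transition system — 3 states:
  p0 = rec X. d.b.(X + 0) :: =d=> p1
  p1 = b.((rec X. d.b.(X + 0)) + 0) :: =b=> p2
  p2 = (rec X. d.b.(X + 0)) + 0 :: =d=> p1
Q's transition system — 4 states:
  q0 = rec X. d.b.(X + 0) + b.0 :: =b=> q1, =d=> q2
  q1 = 0 :: ∅
  q2 = b.((rec X. d.b.(X + 0) + b.0) + 0) :: =b=> q3
  q3 = (rec X. d.b.(X + 0) + b.0) + 0 :: =b=> q1, =d=> q2
Bisimilarity quotient blocks:
  B0 = {p0, p2}
  B1 = {p1}
  B2 = {q0, q3}
  B3 = {q2}
  B4 = {q1}
p0 ∈ B0, q0 ∈ B2 → different blocks

not bisimilar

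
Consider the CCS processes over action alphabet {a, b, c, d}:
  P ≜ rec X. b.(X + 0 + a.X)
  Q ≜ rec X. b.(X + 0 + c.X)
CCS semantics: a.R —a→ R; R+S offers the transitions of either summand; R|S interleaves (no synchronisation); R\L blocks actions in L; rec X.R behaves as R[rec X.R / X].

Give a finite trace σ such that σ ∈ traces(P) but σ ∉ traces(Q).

Reachable graph of P (2 states):
  p0 = rec X. b.(X + 0 + a.X) ⊢ -b-> p1
  p1 = (rec X. b.(X + 0 + a.X)) + 0 + a.(rec X. b.(X + 0 + a.X)) ⊢ -a-> p0, -b-> p1
Reachable graph of Q (2 states):
  q0 = rec X. b.(X + 0 + c.X) ⊢ -b-> q1
  q1 = (rec X. b.(X + 0 + c.X)) + 0 + c.(rec X. b.(X + 0 + c.X)) ⊢ -b-> q1, -c-> q0
Trace ⟨ba⟩ through P, begin at {p0}:
  step 1 (b): {p1}
  step 2 (a): {p0}
  ✓ P
Trace ⟨ba⟩ through Q, begin at {q0}:
  step 1 (b): {q1}
  step 2 (a): ∅  — Q cannot continue

ba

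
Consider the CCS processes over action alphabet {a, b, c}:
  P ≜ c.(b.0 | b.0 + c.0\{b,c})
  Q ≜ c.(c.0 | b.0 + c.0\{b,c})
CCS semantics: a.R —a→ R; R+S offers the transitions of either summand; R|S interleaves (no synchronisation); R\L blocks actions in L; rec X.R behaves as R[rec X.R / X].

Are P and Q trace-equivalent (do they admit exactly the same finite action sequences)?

P's transition system — 6 states:
  m0 = c.(b.0 | b.0 + c.0\{b,c}) :: —c→ m1
  m1 = b.0 | b.0 + c.0\{b,c} :: —b→ m2, —b→ m3, —c→ m4
  m2 = 0 | b.0 :: —b→ m5
  m3 = b.0 | 0 :: —b→ m5
  m4 = 0\{b,c} :: ·
  m5 = 0 | 0 :: ·
Q's transition system — 6 states:
  n0 = c.(c.0 | b.0 + c.0\{b,c}) :: —c→ n1
  n1 = c.0 | b.0 + c.0\{b,c} :: —b→ n2, —c→ n3, —c→ n4
  n2 = c.0 | 0 :: —c→ n5
  n3 = 0 | b.0 :: —b→ n5
  n4 = 0\{b,c} :: ·
  n5 = 0 | 0 :: ·
Trace ⟨cbb⟩ through P, begin at {m0}:
  after c @ step 1: {m1}
  after b @ step 2: {m2, m3}
  after b @ step 3: {m5}
  — P admits the full trace.
Trace ⟨cbb⟩ through Q, begin at {n0}:
  after c @ step 1: {n1}
  after b @ step 2: {n2}
  after b @ step 3: ∅ (Q stuck)

traces(P) ≠ traces(Q) — witness ⟨cbb⟩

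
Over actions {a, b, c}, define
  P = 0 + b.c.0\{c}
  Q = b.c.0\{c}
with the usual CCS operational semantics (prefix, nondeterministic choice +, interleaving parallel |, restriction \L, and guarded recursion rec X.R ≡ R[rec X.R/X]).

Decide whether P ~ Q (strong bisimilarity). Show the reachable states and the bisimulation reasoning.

Reachable graph of P (3 states):
  u0 = 0 + b.c.0\{c} ⊢ =b=> u1
  u1 = c.0\{c} ⊢ =c=> u2
  u2 = 0\{c} ⊢ ·
Reachable graph of Q (3 states):
  v0 = b.c.0\{c} ⊢ =b=> v1
  v1 = c.0\{c} ⊢ =c=> v2
  v2 = 0\{c} ⊢ ·
Bisimilarity quotient blocks:
  B0 = {u0, v0}
  B1 = {u1, v1}
  B2 = {u2, v2}
u0 ∈ B0, v0 ∈ B0 → same block

bisimilar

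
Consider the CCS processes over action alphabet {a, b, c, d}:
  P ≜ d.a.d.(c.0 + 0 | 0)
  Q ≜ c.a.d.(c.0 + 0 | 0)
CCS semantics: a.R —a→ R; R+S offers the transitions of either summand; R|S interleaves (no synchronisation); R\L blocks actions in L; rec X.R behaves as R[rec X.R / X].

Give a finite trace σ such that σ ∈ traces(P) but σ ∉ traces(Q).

d

LTS(P): 5 reachable states
  s0 = d.a.d.(c.0 + 0 | 0) | -d-> s1
  s1 = a.d.(c.0 + 0 | 0) | -a-> s2
  s2 = d.(c.0 + 0 | 0) | -d-> s3
  s3 = c.0 + 0 | 0 | -c-> s4
  s4 = 0 | (no moves)
LTS(Q): 5 reachable states
  t0 = c.a.d.(c.0 + 0 | 0) | -c-> t1
  t1 = a.d.(c.0 + 0 | 0) | -a-> t2
  t2 = d.(c.0 + 0 | 0) | -d-> t3
  t3 = c.0 + 0 | 0 | -c-> t4
  t4 = 0 | (no moves)
Run σ = ⟨d⟩ on P: start {s0}
  step 1 (d): {s1}
  ✓ P
Run σ = ⟨d⟩ on Q: start {t0}
  step 1 (d): ∅ (Q stuck)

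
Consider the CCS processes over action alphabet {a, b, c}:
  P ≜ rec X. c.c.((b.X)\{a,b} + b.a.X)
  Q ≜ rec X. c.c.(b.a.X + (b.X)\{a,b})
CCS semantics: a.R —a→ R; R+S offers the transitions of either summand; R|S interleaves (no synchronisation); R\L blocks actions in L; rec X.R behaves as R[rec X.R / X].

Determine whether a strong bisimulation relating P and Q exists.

bisimilar

LTS(P): 4 reachable states
  s0 = rec X. c.c.((b.X)\{a,b} + b.a.X) → —c→ s1
  s1 = c.((b.(rec X. c.c.((b.X)\{a,b} + b.a.X)))\{a,b} + b.a.(rec X. c.c.((b.X)\{a,b} + b.a.X))) → —c→ s2
  s2 = (b.(rec X. c.c.((b.X)\{a,b} + b.a.X)))\{a,b} + b.a.(rec X. c.c.((b.X)\{a,b} + b.a.X)) → —b→ s3
  s3 = a.(rec X. c.c.((b.X)\{a,b} + b.a.X)) → —a→ s0
LTS(Q): 4 reachable states
  t0 = rec X. c.c.(b.a.X + (b.X)\{a,b}) → —c→ t1
  t1 = c.(b.a.(rec X. c.c.(b.a.X + (b.X)\{a,b})) + (b.(rec X. c.c.(b.a.X + (b.X)\{a,b})))\{a,b}) → —c→ t2
  t2 = b.a.(rec X. c.c.(b.a.X + (b.X)\{a,b})) + (b.(rec X. c.c.(b.a.X + (b.X)\{a,b})))\{a,b} → —b→ t3
  t3 = a.(rec X. c.c.(b.a.X + (b.X)\{a,b})) → —a→ t0
Bisimilarity quotient blocks:
  B0 = {s0, t0}
  B1 = {s1, t1}
  B2 = {s2, t2}
  B3 = {s3, t3}
s0 ∈ B0, t0 ∈ B0 → same block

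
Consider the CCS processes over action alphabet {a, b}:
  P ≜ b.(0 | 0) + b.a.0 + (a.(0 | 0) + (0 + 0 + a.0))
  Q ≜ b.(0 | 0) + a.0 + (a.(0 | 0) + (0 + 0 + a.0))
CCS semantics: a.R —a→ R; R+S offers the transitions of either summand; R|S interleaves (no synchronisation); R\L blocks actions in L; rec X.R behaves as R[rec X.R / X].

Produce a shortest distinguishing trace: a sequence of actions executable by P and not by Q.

LTS(P): 4 reachable states
  s0 = b.(0 | 0) + b.a.0 + (a.(0 | 0) + (0 + 0 + a.0)) → ··a··> s1, ··a··> s2, ··b··> s2, ··b··> s3
  s1 = 0 → ·
  s2 = 0 | 0 → ·
  s3 = a.0 → ··a··> s1
LTS(Q): 3 reachable states
  t0 = b.(0 | 0) + a.0 + (a.(0 | 0) + (0 + 0 + a.0)) → ··a··> t1, ··a··> t2, ··b··> t2
  t1 = 0 → ·
  t2 = 0 | 0 → ·
Executing ba from P (initial set {s0}):
  [1] b ⇒ {s2, s3}
  [2] a ⇒ {s1}
  P completes σ.
Executing ba from Q (initial set {t0}):
  [1] b ⇒ {t2}
  [2] a ⇒ ∅  — Q cannot continue

ba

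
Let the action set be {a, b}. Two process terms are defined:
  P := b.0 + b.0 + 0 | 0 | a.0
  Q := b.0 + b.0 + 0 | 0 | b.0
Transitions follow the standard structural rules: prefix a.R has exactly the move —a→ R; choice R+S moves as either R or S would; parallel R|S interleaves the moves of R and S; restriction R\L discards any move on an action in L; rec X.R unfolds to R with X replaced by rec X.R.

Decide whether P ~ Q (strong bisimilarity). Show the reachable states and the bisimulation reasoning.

LTS(P): 3 reachable states
  u0 = b.0 + b.0 + 0 | 0 | a.0 :: ··a··> u1, ··b··> u2
  u1 = 0 | 0 | 0 :: (no moves)
  u2 = 0 :: (no moves)
LTS(Q): 3 reachable states
  v0 = b.0 + b.0 + 0 | 0 | b.0 :: ··b··> v1, ··b··> v2
  v1 = 0 :: (no moves)
  v2 = 0 | 0 | 0 :: (no moves)
Bisimilarity quotient blocks:
  B0 = {u0}
  B1 = {u1, u2, v1, v2}
  B2 = {v0}
u0 ∈ B0, v0 ∈ B2 → different blocks

NO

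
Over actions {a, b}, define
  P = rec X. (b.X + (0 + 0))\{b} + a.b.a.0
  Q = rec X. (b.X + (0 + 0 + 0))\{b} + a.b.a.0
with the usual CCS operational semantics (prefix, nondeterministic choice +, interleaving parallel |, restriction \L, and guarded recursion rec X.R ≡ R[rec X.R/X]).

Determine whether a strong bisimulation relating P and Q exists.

Reachable graph of P (4 states):
  u0 = rec X. (b.X + (0 + 0))\{b} + a.b.a.0 ⊢ =a=> u1
  u1 = b.a.0 ⊢ =b=> u2
  u2 = a.0 ⊢ =a=> u3
  u3 = 0 ⊢ deadlocked
Reachable graph of Q (4 states):
  v0 = rec X. (b.X + (0 + 0 + 0))\{b} + a.b.a.0 ⊢ =a=> v1
  v1 = b.a.0 ⊢ =b=> v2
  v2 = a.0 ⊢ =a=> v3
  v3 = 0 ⊢ deadlocked
Partition-refinement fixed point:
  B0 = {u0, v0}
  B1 = {u1, v1}
  B2 = {u2, v2}
  B3 = {u3, v3}
u0 ∈ B0, v0 ∈ B0 → same block

bisimilar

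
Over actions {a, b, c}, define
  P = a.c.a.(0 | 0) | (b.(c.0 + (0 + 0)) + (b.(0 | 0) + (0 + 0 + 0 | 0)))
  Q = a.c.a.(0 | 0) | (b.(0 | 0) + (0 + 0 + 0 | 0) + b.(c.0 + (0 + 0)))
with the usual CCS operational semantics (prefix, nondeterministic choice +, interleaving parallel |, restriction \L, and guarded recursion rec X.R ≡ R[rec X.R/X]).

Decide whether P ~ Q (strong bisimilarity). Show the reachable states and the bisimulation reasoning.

P's transition system — 16 states:
  u0 = a.c.a.(0 | 0) | (b.(c.0 + (0 + 0)) + (b.(0 | 0) + (0 + 0 + 0 | 0))) :: -a-> u1, -b-> u2, -b-> u3
  u1 = c.a.(0 | 0) | (b.(c.0 + (0 + 0)) + (b.(0 | 0) + (0 + 0 + 0 | 0))) :: -b-> u4, -b-> u5, -c-> u6
  u2 = a.c.a.(0 | 0) | (0 | 0) :: -a-> u4
  u3 = a.c.a.(0 | 0) | (c.0 + (0 + 0)) :: -a-> u5, -c-> u7
  u4 = c.a.(0 | 0) | (0 | 0) :: -c-> u8
  u5 = c.a.(0 | 0) | (c.0 + (0 + 0)) :: -c-> u10, -c-> u9
  u6 = a.(0 | 0) | (b.(c.0 + (0 + 0)) + (b.(0 | 0) + (0 + 0 + 0 | 0))) :: -a-> u11, -b-> u8, -b-> u9
  u7 = a.c.a.(0 | 0) | 0 :: -a-> u10
  u8 = a.(0 | 0) | (0 | 0) :: -a-> u12
  u9 = a.(0 | 0) | (c.0 + (0 + 0)) :: -a-> u13, -c-> u14
  u10 = c.a.(0 | 0) | 0 :: -c-> u14
  u11 = 0 | 0 | (b.(c.0 + (0 + 0)) + (b.(0 | 0) + (0 + 0 + 0 | 0))) :: -b-> u12, -b-> u13
  u12 = 0 | 0 | (0 | 0) :: ·
  u13 = 0 | 0 | (c.0 + (0 + 0)) :: -c-> u15
  u14 = a.(0 | 0) | 0 :: -a-> u15
  u15 = 0 | 0 | 0 :: ·
Q's transition system — 16 states:
  v0 = a.c.a.(0 | 0) | (b.(0 | 0) + (0 + 0 + 0 | 0) + b.(c.0 + (0 + 0))) :: -a-> v1, -b-> v2, -b-> v3
  v1 = c.a.(0 | 0) | (b.(0 | 0) + (0 + 0 + 0 | 0) + b.(c.0 + (0 + 0))) :: -b-> v4, -b-> v5, -c-> v6
  v2 = a.c.a.(0 | 0) | (0 | 0) :: -a-> v4
  v3 = a.c.a.(0 | 0) | (c.0 + (0 + 0)) :: -a-> v5, -c-> v7
  v4 = c.a.(0 | 0) | (0 | 0) :: -c-> v8
  v5 = c.a.(0 | 0) | (c.0 + (0 + 0)) :: -c-> v10, -c-> v9
  v6 = a.(0 | 0) | (b.(0 | 0) + (0 + 0 + 0 | 0) + b.(c.0 + (0 + 0))) :: -a-> v11, -b-> v8, -b-> v9
  v7 = a.c.a.(0 | 0) | 0 :: -a-> v10
  v8 = a.(0 | 0) | (0 | 0) :: -a-> v12
  v9 = a.(0 | 0) | (c.0 + (0 + 0)) :: -a-> v13, -c-> v14
  v10 = c.a.(0 | 0) | 0 :: -c-> v14
  v11 = 0 | 0 | (b.(0 | 0) + (0 + 0 + 0 | 0) + b.(c.0 + (0 + 0))) :: -b-> v12, -b-> v13
  v12 = 0 | 0 | (0 | 0) :: ·
  v13 = 0 | 0 | (c.0 + (0 + 0)) :: -c-> v15
  v14 = a.(0 | 0) | 0 :: -a-> v15
  v15 = 0 | 0 | 0 :: ·
Coarsest stable partition (strong bisimilarity classes):
  B0 = {u0, v0}
  B1 = {u1, v1}
  B2 = {u6, v6}
  B3 = {u9, v9}
  B4 = {u14, u8, v14, v8}
  B5 = {u12, u15, v12, v15}
  B6 = {u13, v13}
  B7 = {u11, v11}
  B8 = {u5, v5}
  B9 = {u10, u4, v10, v4}
  B10 = {u3, v3}
  B11 = {u2, u7, v2, v7}
u0 ∈ B0, v0 ∈ B0 → same block

bisimilar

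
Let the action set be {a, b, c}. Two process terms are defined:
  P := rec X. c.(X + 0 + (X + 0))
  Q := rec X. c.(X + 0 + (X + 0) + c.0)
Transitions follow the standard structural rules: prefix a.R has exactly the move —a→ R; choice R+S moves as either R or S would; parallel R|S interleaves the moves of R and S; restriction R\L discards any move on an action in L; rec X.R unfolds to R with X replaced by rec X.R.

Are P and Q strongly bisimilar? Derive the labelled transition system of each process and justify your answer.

P's transition system — 2 states:
  s0 = rec X. c.(X + 0 + (X + 0)) :: --c--▸ s1
  s1 = (rec X. c.(X + 0 + (X + 0))) + 0 + ((rec X. c.(X + 0 + (X + 0))) + 0) :: --c--▸ s1
Q's transition system — 3 states:
  t0 = rec X. c.(X + 0 + (X + 0) + c.0) :: --c--▸ t1
  t1 = (rec X. c.(X + 0 + (X + 0) + c.0)) + 0 + ((rec X. c.(X + 0 + (X + 0) + c.0)) + 0) + c.0 :: --c--▸ t1, --c--▸ t2
  t2 = 0 :: stopped
Coarsest stable partition (strong bisimilarity classes):
  B0 = {s0, s1}
  B1 = {t0}
  B2 = {t1}
  B3 = {t2}
s0 ∈ B0, t0 ∈ B1 → different blocks

NO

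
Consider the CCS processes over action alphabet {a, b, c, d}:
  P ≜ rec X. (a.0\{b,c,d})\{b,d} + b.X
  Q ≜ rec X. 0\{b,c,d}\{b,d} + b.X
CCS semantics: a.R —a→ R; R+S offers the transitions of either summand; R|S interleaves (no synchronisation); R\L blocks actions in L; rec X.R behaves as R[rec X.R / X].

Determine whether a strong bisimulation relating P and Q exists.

P's transition system — 2 states:
  p0 = rec X. (a.0\{b,c,d})\{b,d} + b.X ⊢ ··a··> p1, ··b··> p0
  p1 = 0\{b,c,d}\{b,d} ⊢ deadlocked
Q's transition system — 1 states:
  q0 = rec X. 0\{b,c,d}\{b,d} + b.X ⊢ ··b··> q0
Partition-refinement fixed point:
  B0 = {p0}
  B1 = {p1}
  B2 = {q0}
p0 ∈ B0, q0 ∈ B2 → different blocks

NO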